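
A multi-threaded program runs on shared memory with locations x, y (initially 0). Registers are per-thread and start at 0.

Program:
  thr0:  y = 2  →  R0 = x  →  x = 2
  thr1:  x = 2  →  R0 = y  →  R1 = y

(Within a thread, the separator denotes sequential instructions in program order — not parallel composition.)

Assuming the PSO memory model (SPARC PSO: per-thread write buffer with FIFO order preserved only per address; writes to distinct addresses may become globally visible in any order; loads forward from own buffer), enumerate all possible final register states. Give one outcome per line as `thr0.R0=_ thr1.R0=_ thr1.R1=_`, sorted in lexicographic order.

thr0.R0=0 thr1.R0=0 thr1.R1=0
thr0.R0=0 thr1.R0=0 thr1.R1=2
thr0.R0=0 thr1.R0=2 thr1.R1=2
thr0.R0=2 thr1.R0=0 thr1.R1=0
thr0.R0=2 thr1.R0=0 thr1.R1=2
thr0.R0=2 thr1.R0=2 thr1.R1=2

outcome vector order: (thr0.R0,thr1.R0,thr1.R1)
|PSO outcomes| = 6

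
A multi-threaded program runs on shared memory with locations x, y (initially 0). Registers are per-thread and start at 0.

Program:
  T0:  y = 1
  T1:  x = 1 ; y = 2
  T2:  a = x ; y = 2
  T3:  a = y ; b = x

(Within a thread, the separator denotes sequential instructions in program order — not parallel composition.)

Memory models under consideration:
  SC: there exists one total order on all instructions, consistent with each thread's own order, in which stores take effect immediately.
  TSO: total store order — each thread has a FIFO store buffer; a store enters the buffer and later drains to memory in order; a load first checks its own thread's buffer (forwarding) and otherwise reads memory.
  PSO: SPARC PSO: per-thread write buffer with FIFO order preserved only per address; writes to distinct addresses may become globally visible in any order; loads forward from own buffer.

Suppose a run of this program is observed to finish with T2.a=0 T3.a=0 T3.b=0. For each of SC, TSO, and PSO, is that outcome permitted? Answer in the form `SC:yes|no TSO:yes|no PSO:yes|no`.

SC:yes TSO:yes PSO:yes

outcome vector order: (T2.a,T3.a,T3.b)
SC (11): (0,0,0) (0,0,1) (0,1,0) (0,1,1) (0,2,0) (0,2,1) (1,0,0) (1,0,1) (1,1,0) (1,1,1) (1,2,1)
TSO (11): (0,0,0) (0,0,1) (0,1,0) (0,1,1) (0,2,0) (0,2,1) (1,0,0) (1,0,1) (1,1,0) (1,1,1) (1,2,1)
PSO (12): (0,0,0) (0,0,1) (0,1,0) (0,1,1) (0,2,0) (0,2,1) (1,0,0) (1,0,1) (1,1,0) (1,1,1) (1,2,0) (1,2,1)
target (0,0,0) ∈ {SC,TSO,PSO}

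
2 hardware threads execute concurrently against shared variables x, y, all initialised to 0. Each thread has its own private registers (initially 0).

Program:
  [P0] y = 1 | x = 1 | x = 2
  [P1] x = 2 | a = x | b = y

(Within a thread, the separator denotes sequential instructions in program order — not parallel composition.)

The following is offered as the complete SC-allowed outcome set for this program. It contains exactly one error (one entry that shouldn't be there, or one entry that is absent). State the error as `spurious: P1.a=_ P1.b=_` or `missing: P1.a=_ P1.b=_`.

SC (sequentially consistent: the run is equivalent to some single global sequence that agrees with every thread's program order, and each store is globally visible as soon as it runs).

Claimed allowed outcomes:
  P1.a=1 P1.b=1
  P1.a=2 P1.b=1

missing: P1.a=2 P1.b=0

outcome vector order: (P1.a,P1.b)
under SC → 11 20 21
SC∖claimed = {20}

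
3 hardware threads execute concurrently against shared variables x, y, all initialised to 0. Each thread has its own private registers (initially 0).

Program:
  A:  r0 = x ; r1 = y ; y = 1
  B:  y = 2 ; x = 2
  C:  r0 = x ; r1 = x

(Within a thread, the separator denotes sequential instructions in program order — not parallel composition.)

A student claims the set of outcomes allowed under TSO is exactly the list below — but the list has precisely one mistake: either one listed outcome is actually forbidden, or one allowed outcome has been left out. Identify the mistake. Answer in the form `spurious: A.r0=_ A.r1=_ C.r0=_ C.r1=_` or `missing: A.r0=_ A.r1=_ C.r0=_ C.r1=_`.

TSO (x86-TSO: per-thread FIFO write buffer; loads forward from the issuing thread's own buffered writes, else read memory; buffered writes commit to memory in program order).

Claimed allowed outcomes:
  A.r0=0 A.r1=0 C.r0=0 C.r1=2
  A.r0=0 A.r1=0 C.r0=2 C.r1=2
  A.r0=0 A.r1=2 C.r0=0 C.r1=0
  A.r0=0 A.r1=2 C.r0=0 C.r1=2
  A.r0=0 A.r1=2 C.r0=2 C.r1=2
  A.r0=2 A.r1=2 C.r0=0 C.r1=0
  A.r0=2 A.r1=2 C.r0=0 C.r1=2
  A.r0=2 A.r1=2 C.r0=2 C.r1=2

missing: A.r0=0 A.r1=0 C.r0=0 C.r1=0

outcome vector order: (A.r0,A.r1,C.r0,C.r1)
TSO (9): (0,0,0,0) (0,0,0,2) (0,0,2,2) (0,2,0,0) (0,2,0,2) (0,2,2,2) (2,2,0,0) (2,2,0,2) (2,2,2,2)
TSO∖claimed = {(0,0,0,0)}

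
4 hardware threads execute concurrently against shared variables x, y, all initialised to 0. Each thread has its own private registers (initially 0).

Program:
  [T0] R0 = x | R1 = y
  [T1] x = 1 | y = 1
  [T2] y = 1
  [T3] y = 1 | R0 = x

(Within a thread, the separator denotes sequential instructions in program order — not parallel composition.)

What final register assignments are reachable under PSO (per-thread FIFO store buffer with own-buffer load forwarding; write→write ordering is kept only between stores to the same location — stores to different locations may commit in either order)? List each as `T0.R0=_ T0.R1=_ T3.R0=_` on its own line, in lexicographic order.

T0.R0=0 T0.R1=0 T3.R0=0
T0.R0=0 T0.R1=0 T3.R0=1
T0.R0=0 T0.R1=1 T3.R0=0
T0.R0=0 T0.R1=1 T3.R0=1
T0.R0=1 T0.R1=0 T3.R0=0
T0.R0=1 T0.R1=0 T3.R0=1
T0.R0=1 T0.R1=1 T3.R0=0
T0.R0=1 T0.R1=1 T3.R0=1

outcome vector order: (T0.R0,T0.R1,T3.R0)
|PSO outcomes| = 8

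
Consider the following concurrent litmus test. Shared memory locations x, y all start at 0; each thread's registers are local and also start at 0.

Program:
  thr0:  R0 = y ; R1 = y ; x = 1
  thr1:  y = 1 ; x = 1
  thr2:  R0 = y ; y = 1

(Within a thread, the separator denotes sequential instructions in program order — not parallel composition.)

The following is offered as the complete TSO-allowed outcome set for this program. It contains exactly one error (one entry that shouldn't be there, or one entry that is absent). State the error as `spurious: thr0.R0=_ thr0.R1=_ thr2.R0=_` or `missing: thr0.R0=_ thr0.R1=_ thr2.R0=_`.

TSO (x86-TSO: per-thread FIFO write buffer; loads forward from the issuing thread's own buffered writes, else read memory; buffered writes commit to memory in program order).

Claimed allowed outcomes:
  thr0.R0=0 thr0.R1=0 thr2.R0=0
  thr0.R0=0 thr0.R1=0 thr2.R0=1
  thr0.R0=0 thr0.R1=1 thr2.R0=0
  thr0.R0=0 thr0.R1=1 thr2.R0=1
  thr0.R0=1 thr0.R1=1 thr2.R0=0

outcome vector order: (thr0.R0,thr0.R1,thr2.R0)
TSO: 6 outcomes — {000 001 010 011 110 111}
TSO∖claimed = {111}

missing: thr0.R0=1 thr0.R1=1 thr2.R0=1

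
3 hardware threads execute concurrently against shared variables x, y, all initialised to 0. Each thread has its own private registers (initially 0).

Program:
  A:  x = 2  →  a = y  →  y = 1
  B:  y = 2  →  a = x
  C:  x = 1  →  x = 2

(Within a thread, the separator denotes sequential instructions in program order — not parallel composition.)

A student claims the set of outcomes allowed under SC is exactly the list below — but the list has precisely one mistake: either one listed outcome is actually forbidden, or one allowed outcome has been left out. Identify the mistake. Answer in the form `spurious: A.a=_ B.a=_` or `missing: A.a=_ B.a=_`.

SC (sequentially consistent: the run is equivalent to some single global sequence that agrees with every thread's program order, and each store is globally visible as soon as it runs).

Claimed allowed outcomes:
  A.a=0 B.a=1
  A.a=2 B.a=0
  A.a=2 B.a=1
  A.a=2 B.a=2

outcome vector order: (A.a,B.a)
under SC → (0,1) (0,2) (2,0) (2,1) (2,2)
SC∖claimed = {(0,2)}

missing: A.a=0 B.a=2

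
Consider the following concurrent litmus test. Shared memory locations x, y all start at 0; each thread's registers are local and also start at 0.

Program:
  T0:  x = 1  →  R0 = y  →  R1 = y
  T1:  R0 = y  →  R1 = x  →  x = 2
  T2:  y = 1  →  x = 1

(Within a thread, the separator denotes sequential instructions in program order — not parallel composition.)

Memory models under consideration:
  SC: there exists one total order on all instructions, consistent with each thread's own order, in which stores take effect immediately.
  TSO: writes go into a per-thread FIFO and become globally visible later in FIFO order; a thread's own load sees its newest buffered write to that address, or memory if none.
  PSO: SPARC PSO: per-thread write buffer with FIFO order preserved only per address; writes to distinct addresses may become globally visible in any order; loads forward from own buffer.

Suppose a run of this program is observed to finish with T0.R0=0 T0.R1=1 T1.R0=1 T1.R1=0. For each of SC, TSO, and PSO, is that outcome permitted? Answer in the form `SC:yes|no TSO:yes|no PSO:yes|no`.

outcome vector order: (T0.R0,T0.R1,T1.R0,T1.R1)
[SC] allowed = {0/0/0/0; 0/0/0/1; 0/0/1/1; 0/1/0/0; 0/1/0/1; 0/1/1/1; 1/1/0/0; 1/1/0/1; 1/1/1/0; 1/1/1/1}
[TSO] allowed = {0/0/0/0; 0/0/0/1; 0/0/1/0; 0/0/1/1; 0/1/0/0; 0/1/0/1; 0/1/1/0; 0/1/1/1; 1/1/0/0; 1/1/0/1; 1/1/1/0; 1/1/1/1}
[PSO] allowed = {0/0/0/0; 0/0/0/1; 0/0/1/0; 0/0/1/1; 0/1/0/0; 0/1/0/1; 0/1/1/0; 0/1/1/1; 1/1/0/0; 1/1/0/1; 1/1/1/0; 1/1/1/1}
target 0/1/1/0 ∈ {TSO,PSO}

SC:no TSO:yes PSO:yes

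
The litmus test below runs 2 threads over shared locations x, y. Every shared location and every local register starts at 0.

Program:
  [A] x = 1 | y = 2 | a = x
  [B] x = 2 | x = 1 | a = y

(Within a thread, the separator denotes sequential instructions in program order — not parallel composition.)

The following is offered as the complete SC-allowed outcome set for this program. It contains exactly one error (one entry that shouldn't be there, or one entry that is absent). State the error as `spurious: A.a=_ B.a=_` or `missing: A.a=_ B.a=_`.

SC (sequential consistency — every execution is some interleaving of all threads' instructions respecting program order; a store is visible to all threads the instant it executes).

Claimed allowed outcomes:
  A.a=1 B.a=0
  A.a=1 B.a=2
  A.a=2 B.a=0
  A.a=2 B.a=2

spurious: A.a=2 B.a=0

outcome vector order: (A.a,B.a)
SC (3): <1 0>; <1 2>; <2 2>
claimed∖SC = {<2 0>}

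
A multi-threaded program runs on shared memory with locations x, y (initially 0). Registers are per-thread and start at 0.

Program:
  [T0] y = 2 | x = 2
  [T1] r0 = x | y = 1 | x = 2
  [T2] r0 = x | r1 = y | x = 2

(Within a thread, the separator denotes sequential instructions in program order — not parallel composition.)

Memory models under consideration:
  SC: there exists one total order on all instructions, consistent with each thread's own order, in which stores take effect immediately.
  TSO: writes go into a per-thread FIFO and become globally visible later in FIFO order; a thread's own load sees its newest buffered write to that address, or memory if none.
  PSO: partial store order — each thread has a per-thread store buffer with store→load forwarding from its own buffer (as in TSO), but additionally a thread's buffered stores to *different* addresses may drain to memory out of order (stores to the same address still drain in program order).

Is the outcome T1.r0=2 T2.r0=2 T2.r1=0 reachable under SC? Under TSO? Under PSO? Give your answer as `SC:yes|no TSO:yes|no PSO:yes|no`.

SC:no TSO:no PSO:yes

outcome vector order: (T1.r0,T2.r0,T2.r1)
[SC] allowed = {<0 0 0>; <0 0 1>; <0 0 2>; <0 2 1>; <0 2 2>; <2 0 0>; <2 0 1>; <2 0 2>; <2 2 1>; <2 2 2>}
[TSO] allowed = {<0 0 0>; <0 0 1>; <0 0 2>; <0 2 1>; <0 2 2>; <2 0 0>; <2 0 1>; <2 0 2>; <2 2 1>; <2 2 2>}
[PSO] allowed = {<0 0 0>; <0 0 1>; <0 0 2>; <0 2 0>; <0 2 1>; <0 2 2>; <2 0 0>; <2 0 1>; <2 0 2>; <2 2 0>; <2 2 1>; <2 2 2>}
target <2 2 0> ∈ {PSO}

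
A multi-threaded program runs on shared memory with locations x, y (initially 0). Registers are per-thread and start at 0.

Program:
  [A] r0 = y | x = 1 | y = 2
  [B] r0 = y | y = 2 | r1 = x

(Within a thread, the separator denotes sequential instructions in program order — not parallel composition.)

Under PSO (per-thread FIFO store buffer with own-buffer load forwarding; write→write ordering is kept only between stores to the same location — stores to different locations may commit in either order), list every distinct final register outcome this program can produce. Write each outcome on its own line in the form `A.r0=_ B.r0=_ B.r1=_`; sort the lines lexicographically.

A.r0=0 B.r0=0 B.r1=0
A.r0=0 B.r0=0 B.r1=1
A.r0=0 B.r0=2 B.r1=0
A.r0=0 B.r0=2 B.r1=1
A.r0=2 B.r0=0 B.r1=0
A.r0=2 B.r0=0 B.r1=1

outcome vector order: (A.r0,B.r0,B.r1)
|PSO outcomes| = 6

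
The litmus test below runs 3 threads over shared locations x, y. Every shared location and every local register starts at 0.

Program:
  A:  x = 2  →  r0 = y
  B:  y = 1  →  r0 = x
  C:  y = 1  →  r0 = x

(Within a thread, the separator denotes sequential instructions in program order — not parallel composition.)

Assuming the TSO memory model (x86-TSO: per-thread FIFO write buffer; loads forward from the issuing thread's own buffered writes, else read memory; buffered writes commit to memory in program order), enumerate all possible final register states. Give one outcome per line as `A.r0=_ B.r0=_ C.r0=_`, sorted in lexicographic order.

outcome vector order: (A.r0,B.r0,C.r0)
|TSO outcomes| = 8

A.r0=0 B.r0=0 C.r0=0
A.r0=0 B.r0=0 C.r0=2
A.r0=0 B.r0=2 C.r0=0
A.r0=0 B.r0=2 C.r0=2
A.r0=1 B.r0=0 C.r0=0
A.r0=1 B.r0=0 C.r0=2
A.r0=1 B.r0=2 C.r0=0
A.r0=1 B.r0=2 C.r0=2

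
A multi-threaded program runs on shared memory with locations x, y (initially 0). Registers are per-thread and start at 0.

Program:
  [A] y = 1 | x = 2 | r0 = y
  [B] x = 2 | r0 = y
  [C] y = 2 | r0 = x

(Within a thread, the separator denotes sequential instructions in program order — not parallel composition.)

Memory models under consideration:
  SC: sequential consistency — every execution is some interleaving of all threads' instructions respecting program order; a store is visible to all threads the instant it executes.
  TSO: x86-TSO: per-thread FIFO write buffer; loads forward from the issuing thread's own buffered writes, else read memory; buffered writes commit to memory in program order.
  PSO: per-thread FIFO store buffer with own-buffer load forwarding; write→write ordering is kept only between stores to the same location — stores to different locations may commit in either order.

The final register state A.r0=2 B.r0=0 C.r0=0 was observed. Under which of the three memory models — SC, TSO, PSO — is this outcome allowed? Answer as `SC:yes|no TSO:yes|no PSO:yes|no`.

outcome vector order: (A.r0,B.r0,C.r0)
under SC → (1,0,2), (1,1,0), (1,1,2), (1,2,0), (1,2,2), (2,0,2), (2,1,2), (2,2,0), (2,2,2)
under TSO → (1,0,0), (1,0,2), (1,1,0), (1,1,2), (1,2,0), (1,2,2), (2,0,0), (2,0,2), (2,1,0), (2,1,2), (2,2,0), (2,2,2)
under PSO → (1,0,0), (1,0,2), (1,1,0), (1,1,2), (1,2,0), (1,2,2), (2,0,0), (2,0,2), (2,1,0), (2,1,2), (2,2,0), (2,2,2)
target (2,0,0) ∈ {TSO,PSO}

SC:no TSO:yes PSO:yes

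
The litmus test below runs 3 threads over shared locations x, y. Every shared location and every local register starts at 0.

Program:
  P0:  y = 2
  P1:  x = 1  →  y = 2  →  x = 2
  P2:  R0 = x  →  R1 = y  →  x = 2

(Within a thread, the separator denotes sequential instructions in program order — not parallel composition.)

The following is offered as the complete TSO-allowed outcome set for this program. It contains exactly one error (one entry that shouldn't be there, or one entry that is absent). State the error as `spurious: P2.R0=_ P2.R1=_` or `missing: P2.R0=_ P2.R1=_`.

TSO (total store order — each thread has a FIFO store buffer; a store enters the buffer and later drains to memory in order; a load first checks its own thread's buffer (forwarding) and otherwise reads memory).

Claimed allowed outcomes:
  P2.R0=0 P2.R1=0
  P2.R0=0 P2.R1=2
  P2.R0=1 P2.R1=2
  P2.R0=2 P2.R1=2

outcome vector order: (P2.R0,P2.R1)
TSO (5): 0/0 0/2 1/0 1/2 2/2
TSO∖claimed = {1/0}

missing: P2.R0=1 P2.R1=0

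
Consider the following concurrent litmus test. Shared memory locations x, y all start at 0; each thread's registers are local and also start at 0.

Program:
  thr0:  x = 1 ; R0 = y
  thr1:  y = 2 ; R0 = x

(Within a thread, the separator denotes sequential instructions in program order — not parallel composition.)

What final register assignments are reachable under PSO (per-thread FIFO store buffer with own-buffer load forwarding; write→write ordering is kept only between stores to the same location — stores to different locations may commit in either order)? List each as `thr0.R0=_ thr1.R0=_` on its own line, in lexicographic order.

outcome vector order: (thr0.R0,thr1.R0)
|PSO outcomes| = 4

thr0.R0=0 thr1.R0=0
thr0.R0=0 thr1.R0=1
thr0.R0=2 thr1.R0=0
thr0.R0=2 thr1.R0=1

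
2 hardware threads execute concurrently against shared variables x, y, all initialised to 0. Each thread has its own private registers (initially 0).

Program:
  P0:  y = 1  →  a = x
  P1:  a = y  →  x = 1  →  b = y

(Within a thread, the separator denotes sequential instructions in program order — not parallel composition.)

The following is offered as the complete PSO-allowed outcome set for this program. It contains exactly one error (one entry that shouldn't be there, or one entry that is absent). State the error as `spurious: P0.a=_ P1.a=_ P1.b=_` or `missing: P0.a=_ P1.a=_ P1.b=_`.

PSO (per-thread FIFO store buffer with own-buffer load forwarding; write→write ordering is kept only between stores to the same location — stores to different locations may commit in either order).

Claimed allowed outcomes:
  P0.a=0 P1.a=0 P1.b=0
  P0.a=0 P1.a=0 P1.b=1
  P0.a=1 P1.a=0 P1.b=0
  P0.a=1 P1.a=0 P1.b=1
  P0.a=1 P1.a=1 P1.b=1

outcome vector order: (P0.a,P1.a,P1.b)
under PSO → (0,0,0); (0,0,1); (0,1,1); (1,0,0); (1,0,1); (1,1,1)
PSO∖claimed = {(0,1,1)}

missing: P0.a=0 P1.a=1 P1.b=1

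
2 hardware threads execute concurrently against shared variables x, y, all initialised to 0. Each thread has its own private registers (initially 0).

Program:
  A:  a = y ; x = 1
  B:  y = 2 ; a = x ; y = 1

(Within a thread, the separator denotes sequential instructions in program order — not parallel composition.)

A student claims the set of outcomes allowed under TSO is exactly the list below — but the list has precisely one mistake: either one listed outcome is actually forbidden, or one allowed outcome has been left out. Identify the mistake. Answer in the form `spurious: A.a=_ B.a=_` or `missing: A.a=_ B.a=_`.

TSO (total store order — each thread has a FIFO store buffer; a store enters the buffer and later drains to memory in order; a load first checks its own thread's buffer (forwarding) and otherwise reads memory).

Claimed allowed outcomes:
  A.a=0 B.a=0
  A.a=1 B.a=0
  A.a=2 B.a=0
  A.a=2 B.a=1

missing: A.a=0 B.a=1

outcome vector order: (A.a,B.a)
under TSO → 0/0, 0/1, 1/0, 2/0, 2/1
TSO∖claimed = {0/1}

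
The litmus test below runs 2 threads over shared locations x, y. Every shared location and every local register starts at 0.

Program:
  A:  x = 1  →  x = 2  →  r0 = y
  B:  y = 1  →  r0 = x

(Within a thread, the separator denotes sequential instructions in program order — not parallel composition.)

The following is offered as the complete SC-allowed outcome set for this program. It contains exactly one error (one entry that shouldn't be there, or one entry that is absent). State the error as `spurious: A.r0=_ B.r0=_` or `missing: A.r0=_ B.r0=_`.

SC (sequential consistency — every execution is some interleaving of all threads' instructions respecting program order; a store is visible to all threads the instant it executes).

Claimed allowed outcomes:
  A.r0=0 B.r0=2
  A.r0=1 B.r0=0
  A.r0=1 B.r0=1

missing: A.r0=1 B.r0=2

outcome vector order: (A.r0,B.r0)
under SC → <0 2> <1 0> <1 1> <1 2>
SC∖claimed = {<1 2>}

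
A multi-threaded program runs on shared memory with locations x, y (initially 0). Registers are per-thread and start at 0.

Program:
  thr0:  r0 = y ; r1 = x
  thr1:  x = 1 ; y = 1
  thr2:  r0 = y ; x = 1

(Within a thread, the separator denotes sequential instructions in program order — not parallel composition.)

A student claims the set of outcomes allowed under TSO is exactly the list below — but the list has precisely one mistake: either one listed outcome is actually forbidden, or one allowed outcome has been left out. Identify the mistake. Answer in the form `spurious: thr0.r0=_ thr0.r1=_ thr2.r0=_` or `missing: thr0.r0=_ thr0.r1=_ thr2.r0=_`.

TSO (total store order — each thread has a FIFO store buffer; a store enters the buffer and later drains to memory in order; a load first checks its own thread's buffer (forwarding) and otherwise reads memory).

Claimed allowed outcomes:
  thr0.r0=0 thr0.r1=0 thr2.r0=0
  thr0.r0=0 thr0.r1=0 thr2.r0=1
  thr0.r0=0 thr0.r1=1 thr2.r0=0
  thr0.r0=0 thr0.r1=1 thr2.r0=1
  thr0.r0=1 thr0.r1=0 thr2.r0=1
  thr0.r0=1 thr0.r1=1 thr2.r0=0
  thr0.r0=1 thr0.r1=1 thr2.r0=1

outcome vector order: (thr0.r0,thr0.r1,thr2.r0)
[TSO] allowed = {0/0/0 0/0/1 0/1/0 0/1/1 1/1/0 1/1/1}
claimed∖TSO = {1/0/1}

spurious: thr0.r0=1 thr0.r1=0 thr2.r0=1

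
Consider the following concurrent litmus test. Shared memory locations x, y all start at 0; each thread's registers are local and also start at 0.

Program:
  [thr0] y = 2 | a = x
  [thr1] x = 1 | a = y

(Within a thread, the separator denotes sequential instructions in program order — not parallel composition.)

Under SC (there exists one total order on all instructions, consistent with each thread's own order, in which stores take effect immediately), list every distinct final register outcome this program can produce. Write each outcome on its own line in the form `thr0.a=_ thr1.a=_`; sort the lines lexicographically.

outcome vector order: (thr0.a,thr1.a)
|SC outcomes| = 3

thr0.a=0 thr1.a=2
thr0.a=1 thr1.a=0
thr0.a=1 thr1.a=2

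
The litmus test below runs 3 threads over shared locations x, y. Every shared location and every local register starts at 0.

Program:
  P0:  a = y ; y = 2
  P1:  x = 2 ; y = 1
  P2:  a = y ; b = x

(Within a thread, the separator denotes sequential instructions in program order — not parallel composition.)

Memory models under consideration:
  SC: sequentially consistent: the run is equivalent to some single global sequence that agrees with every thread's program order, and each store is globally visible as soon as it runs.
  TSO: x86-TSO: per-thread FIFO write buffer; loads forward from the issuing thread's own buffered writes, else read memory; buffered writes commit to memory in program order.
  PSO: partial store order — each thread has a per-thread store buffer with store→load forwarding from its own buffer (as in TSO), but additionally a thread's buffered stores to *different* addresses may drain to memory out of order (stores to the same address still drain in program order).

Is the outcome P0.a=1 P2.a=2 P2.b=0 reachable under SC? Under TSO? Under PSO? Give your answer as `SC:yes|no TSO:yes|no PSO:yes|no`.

SC:no TSO:no PSO:yes

outcome vector order: (P0.a,P2.a,P2.b)
SC (9): (0,0,0) (0,0,2) (0,1,2) (0,2,0) (0,2,2) (1,0,0) (1,0,2) (1,1,2) (1,2,2)
TSO (9): (0,0,0) (0,0,2) (0,1,2) (0,2,0) (0,2,2) (1,0,0) (1,0,2) (1,1,2) (1,2,2)
PSO (12): (0,0,0) (0,0,2) (0,1,0) (0,1,2) (0,2,0) (0,2,2) (1,0,0) (1,0,2) (1,1,0) (1,1,2) (1,2,0) (1,2,2)
target (1,2,0) ∈ {PSO}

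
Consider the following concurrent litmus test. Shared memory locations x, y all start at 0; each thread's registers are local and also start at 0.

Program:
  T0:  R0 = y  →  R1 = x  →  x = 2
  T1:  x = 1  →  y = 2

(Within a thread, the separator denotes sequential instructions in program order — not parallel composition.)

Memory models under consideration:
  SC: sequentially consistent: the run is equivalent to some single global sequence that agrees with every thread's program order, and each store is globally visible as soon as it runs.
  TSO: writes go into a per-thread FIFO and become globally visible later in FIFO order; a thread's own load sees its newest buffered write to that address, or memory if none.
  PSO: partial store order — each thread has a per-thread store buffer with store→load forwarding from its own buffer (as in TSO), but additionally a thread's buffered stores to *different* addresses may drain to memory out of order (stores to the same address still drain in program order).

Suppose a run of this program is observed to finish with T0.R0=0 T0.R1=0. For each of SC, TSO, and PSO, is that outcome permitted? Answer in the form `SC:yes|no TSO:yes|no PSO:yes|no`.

outcome vector order: (T0.R0,T0.R1)
SC: 3 outcomes — {0/0, 0/1, 2/1}
TSO: 3 outcomes — {0/0, 0/1, 2/1}
PSO: 4 outcomes — {0/0, 0/1, 2/0, 2/1}
target 0/0 ∈ {SC,TSO,PSO}

SC:yes TSO:yes PSO:yes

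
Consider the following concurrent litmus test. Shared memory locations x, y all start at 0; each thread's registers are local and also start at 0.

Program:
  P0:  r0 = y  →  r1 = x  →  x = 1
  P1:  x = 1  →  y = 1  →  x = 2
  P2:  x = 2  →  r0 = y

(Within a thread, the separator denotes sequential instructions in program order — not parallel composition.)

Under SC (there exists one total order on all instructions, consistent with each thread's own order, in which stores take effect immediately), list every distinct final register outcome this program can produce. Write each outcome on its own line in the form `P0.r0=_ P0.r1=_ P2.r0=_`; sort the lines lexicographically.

P0.r0=0 P0.r1=0 P2.r0=0
P0.r0=0 P0.r1=0 P2.r0=1
P0.r0=0 P0.r1=1 P2.r0=0
P0.r0=0 P0.r1=1 P2.r0=1
P0.r0=0 P0.r1=2 P2.r0=0
P0.r0=0 P0.r1=2 P2.r0=1
P0.r0=1 P0.r1=1 P2.r0=0
P0.r0=1 P0.r1=1 P2.r0=1
P0.r0=1 P0.r1=2 P2.r0=0
P0.r0=1 P0.r1=2 P2.r0=1

outcome vector order: (P0.r0,P0.r1,P2.r0)
|SC outcomes| = 10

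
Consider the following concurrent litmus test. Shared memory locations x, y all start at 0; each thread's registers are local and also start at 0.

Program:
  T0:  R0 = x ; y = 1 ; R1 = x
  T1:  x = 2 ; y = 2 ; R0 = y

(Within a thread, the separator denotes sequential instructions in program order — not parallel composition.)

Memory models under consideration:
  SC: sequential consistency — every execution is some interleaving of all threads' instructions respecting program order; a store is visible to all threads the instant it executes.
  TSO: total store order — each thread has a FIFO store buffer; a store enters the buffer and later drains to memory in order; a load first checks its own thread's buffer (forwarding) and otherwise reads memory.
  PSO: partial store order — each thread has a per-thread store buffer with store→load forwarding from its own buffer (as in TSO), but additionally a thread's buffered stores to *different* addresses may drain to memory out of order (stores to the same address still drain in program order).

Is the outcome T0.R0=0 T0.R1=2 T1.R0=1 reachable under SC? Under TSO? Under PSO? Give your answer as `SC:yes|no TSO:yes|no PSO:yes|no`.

outcome vector order: (T0.R0,T0.R1,T1.R0)
under SC → 0/0/2, 0/2/1, 0/2/2, 2/2/1, 2/2/2
under TSO → 0/0/1, 0/0/2, 0/2/1, 0/2/2, 2/2/1, 2/2/2
under PSO → 0/0/1, 0/0/2, 0/2/1, 0/2/2, 2/2/1, 2/2/2
target 0/2/1 ∈ {SC,TSO,PSO}

SC:yes TSO:yes PSO:yes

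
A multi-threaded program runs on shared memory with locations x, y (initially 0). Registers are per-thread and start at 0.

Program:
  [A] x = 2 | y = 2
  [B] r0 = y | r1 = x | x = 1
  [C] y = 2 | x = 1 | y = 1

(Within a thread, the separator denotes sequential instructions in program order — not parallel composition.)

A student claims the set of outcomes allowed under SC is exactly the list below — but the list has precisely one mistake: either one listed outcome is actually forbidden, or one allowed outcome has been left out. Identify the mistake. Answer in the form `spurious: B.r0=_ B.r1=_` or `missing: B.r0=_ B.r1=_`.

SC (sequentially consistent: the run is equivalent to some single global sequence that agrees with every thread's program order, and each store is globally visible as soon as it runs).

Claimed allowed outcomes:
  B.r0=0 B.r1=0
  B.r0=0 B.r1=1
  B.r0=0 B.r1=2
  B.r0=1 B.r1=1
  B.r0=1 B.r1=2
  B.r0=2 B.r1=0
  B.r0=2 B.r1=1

missing: B.r0=2 B.r1=2

outcome vector order: (B.r0,B.r1)
SC: 8 outcomes — {(0,0), (0,1), (0,2), (1,1), (1,2), (2,0), (2,1), (2,2)}
SC∖claimed = {(2,2)}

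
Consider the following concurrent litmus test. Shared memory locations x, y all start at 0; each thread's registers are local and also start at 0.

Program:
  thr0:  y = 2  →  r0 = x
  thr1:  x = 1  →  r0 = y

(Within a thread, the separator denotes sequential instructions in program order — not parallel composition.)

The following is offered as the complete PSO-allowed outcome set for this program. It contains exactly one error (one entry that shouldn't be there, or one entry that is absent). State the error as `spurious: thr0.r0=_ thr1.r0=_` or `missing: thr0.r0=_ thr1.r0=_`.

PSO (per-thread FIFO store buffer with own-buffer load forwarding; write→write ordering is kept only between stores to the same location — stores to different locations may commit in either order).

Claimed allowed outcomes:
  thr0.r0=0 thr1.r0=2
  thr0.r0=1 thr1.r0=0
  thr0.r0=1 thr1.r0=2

outcome vector order: (thr0.r0,thr1.r0)
PSO: 4 outcomes — {(0,0), (0,2), (1,0), (1,2)}
PSO∖claimed = {(0,0)}

missing: thr0.r0=0 thr1.r0=0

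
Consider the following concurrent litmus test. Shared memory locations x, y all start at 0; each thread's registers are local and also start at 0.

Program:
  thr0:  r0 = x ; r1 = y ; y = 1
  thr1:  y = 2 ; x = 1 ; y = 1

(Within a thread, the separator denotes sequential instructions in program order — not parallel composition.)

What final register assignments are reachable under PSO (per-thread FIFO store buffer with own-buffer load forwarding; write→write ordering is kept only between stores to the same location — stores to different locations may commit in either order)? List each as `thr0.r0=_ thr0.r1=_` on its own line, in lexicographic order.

thr0.r0=0 thr0.r1=0
thr0.r0=0 thr0.r1=1
thr0.r0=0 thr0.r1=2
thr0.r0=1 thr0.r1=0
thr0.r0=1 thr0.r1=1
thr0.r0=1 thr0.r1=2

outcome vector order: (thr0.r0,thr0.r1)
|PSO outcomes| = 6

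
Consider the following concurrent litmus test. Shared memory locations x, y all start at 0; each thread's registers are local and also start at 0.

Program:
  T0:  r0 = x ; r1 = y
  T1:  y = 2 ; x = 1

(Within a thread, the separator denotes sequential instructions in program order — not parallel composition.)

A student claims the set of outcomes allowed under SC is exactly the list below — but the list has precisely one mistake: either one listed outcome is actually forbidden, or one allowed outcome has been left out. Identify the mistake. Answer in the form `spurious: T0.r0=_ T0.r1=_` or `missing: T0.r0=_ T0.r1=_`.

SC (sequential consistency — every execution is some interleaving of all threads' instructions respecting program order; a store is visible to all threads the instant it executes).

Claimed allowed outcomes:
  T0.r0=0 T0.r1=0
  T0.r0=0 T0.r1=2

outcome vector order: (T0.r0,T0.r1)
[SC] allowed = {(0,0) (0,2) (1,2)}
SC∖claimed = {(1,2)}

missing: T0.r0=1 T0.r1=2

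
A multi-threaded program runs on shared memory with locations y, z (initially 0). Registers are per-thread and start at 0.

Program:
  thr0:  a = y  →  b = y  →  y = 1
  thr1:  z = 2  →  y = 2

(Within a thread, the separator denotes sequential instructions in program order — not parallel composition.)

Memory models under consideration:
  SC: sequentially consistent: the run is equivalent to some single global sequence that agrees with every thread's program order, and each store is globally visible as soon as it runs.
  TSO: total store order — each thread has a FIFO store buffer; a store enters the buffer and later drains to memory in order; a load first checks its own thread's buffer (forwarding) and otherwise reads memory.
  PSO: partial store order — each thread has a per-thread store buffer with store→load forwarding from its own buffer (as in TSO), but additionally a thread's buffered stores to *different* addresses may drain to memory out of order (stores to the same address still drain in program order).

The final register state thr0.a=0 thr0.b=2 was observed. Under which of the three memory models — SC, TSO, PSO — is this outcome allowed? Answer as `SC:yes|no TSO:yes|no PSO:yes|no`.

outcome vector order: (thr0.a,thr0.b)
under SC → (0,0); (0,2); (2,2)
under TSO → (0,0); (0,2); (2,2)
under PSO → (0,0); (0,2); (2,2)
target (0,2) ∈ {SC,TSO,PSO}

SC:yes TSO:yes PSO:yes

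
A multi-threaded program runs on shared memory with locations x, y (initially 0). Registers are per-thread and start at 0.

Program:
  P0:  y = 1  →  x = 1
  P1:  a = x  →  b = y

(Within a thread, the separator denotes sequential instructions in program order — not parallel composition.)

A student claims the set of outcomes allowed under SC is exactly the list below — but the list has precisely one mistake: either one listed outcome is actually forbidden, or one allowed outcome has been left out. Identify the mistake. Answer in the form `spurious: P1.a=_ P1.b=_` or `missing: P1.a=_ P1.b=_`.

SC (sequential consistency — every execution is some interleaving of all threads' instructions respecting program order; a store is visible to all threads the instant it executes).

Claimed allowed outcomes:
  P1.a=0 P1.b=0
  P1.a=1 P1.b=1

outcome vector order: (P1.a,P1.b)
under SC → 00, 01, 11
SC∖claimed = {01}

missing: P1.a=0 P1.b=1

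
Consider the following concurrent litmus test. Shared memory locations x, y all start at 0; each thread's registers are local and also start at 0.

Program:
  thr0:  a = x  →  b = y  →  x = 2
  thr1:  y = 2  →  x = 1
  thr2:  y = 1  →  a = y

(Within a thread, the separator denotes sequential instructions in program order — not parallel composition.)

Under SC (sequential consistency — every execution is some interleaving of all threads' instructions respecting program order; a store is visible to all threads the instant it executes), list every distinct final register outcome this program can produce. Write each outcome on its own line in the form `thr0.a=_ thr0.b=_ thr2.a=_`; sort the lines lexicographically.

thr0.a=0 thr0.b=0 thr2.a=1
thr0.a=0 thr0.b=0 thr2.a=2
thr0.a=0 thr0.b=1 thr2.a=1
thr0.a=0 thr0.b=1 thr2.a=2
thr0.a=0 thr0.b=2 thr2.a=1
thr0.a=0 thr0.b=2 thr2.a=2
thr0.a=1 thr0.b=1 thr2.a=1
thr0.a=1 thr0.b=2 thr2.a=1
thr0.a=1 thr0.b=2 thr2.a=2

outcome vector order: (thr0.a,thr0.b,thr2.a)
|SC outcomes| = 9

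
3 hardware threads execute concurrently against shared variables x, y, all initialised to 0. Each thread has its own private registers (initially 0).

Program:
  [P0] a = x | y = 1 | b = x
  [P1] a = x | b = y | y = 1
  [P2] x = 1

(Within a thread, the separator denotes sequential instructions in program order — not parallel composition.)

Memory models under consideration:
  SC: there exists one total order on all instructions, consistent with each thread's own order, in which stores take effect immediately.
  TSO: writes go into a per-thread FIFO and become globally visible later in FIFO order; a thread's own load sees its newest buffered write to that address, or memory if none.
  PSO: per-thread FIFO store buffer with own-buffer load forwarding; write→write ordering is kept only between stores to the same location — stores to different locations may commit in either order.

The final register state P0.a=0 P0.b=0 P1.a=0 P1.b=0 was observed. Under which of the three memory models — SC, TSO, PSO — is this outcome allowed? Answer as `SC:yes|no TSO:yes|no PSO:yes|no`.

outcome vector order: (P0.a,P0.b,P1.a,P1.b)
under SC → <0 0 0 0>, <0 0 0 1>, <0 0 1 1>, <0 1 0 0>, <0 1 0 1>, <0 1 1 0>, <0 1 1 1>, <1 1 0 0>, <1 1 0 1>, <1 1 1 0>, <1 1 1 1>
under TSO → <0 0 0 0>, <0 0 0 1>, <0 0 1 0>, <0 0 1 1>, <0 1 0 0>, <0 1 0 1>, <0 1 1 0>, <0 1 1 1>, <1 1 0 0>, <1 1 0 1>, <1 1 1 0>, <1 1 1 1>
under PSO → <0 0 0 0>, <0 0 0 1>, <0 0 1 0>, <0 0 1 1>, <0 1 0 0>, <0 1 0 1>, <0 1 1 0>, <0 1 1 1>, <1 1 0 0>, <1 1 0 1>, <1 1 1 0>, <1 1 1 1>
target <0 0 0 0> ∈ {SC,TSO,PSO}

SC:yes TSO:yes PSO:yes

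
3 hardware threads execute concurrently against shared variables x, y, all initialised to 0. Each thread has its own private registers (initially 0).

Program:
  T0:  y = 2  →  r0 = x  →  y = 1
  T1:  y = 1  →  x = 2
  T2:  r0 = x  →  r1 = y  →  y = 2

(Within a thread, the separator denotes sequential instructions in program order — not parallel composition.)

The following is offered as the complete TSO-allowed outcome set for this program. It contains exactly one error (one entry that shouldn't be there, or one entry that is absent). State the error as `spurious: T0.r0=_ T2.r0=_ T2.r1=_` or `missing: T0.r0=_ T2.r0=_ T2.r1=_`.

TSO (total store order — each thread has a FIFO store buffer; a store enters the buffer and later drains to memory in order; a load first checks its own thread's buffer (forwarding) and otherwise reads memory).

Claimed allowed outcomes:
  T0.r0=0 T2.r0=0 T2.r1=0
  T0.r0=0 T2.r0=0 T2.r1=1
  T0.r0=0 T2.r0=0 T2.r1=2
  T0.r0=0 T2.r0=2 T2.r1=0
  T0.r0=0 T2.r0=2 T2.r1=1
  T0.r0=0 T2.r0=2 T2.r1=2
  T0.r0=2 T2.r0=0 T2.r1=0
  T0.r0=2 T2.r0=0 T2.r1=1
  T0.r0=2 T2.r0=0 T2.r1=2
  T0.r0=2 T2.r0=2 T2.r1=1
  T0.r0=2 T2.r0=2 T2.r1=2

spurious: T0.r0=0 T2.r0=2 T2.r1=0

outcome vector order: (T0.r0,T2.r0,T2.r1)
[TSO] allowed = {000, 001, 002, 021, 022, 200, 201, 202, 221, 222}
claimed∖TSO = {020}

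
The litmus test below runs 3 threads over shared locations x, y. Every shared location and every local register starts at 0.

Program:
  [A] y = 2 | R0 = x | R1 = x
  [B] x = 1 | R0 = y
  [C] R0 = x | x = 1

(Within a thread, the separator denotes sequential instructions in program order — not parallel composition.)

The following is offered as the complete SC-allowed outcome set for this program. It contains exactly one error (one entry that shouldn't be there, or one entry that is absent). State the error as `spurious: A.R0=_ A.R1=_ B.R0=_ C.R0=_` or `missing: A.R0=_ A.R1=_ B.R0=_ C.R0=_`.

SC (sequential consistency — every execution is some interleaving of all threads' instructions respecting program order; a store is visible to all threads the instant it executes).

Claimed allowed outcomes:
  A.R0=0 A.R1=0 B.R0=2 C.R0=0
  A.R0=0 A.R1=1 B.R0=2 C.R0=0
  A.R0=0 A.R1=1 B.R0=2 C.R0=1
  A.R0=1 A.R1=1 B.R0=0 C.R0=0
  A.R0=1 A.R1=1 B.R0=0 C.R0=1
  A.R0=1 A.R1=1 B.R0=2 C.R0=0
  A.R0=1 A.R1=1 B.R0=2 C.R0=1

outcome vector order: (A.R0,A.R1,B.R0,C.R0)
SC: 8 outcomes — {0020; 0021; 0120; 0121; 1100; 1101; 1120; 1121}
SC∖claimed = {0021}

missing: A.R0=0 A.R1=0 B.R0=2 C.R0=1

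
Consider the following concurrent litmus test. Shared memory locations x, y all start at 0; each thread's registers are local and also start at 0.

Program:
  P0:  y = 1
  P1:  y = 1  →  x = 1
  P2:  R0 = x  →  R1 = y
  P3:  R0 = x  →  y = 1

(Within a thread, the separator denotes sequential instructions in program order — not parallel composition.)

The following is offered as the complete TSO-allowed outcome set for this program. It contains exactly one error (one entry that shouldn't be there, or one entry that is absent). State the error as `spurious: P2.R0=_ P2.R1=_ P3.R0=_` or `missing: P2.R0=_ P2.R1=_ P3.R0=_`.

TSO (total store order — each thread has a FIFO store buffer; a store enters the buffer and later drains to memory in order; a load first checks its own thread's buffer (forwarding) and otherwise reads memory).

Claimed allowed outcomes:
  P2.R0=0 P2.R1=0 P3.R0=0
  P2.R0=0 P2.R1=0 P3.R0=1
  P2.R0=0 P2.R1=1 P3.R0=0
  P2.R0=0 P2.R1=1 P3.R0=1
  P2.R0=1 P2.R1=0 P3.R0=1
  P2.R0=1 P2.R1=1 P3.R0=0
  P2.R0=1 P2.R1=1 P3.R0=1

outcome vector order: (P2.R0,P2.R1,P3.R0)
TSO (6): <0 0 0>; <0 0 1>; <0 1 0>; <0 1 1>; <1 1 0>; <1 1 1>
claimed∖TSO = {<1 0 1>}

spurious: P2.R0=1 P2.R1=0 P3.R0=1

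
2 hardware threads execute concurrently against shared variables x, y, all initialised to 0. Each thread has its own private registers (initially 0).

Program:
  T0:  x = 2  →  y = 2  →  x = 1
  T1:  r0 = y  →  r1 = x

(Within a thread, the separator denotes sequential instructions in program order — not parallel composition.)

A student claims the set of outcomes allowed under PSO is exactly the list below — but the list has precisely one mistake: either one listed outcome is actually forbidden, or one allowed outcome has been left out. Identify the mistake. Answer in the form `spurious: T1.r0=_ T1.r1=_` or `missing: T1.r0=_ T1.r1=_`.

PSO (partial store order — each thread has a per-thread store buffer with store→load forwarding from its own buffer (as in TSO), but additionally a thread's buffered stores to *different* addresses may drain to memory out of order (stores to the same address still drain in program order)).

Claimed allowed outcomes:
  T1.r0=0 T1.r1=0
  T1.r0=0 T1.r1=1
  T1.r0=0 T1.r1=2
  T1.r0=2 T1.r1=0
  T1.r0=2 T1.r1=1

missing: T1.r0=2 T1.r1=2

outcome vector order: (T1.r0,T1.r1)
under PSO → <0 0>, <0 1>, <0 2>, <2 0>, <2 1>, <2 2>
PSO∖claimed = {<2 2>}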